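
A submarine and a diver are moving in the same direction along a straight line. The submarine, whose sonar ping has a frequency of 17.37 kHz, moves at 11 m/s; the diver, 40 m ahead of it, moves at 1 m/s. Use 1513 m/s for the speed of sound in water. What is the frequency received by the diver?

17.49 kHz

The diver is ahead, so the submarine is moving toward it while the diver is moving away from the submarine.
With source approaching and observer receding, f' = f · (v − v_o)/(v − v_s).
f' = 17.37 × (1513 − 1)/(1513 − 11) = 17.37 × 1512/1502 ≈ 17.49 kHz.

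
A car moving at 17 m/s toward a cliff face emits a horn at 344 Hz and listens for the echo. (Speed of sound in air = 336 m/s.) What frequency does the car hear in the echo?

381 Hz

The cliff face receives the sound from a moving source: f₁ = f₀ · v/(v − v_e) = 344 × 336/319 ≈ 362 Hz.
On the return leg the car is a moving observer: f₂ = f₁ · (v + v_e)/v = 362 × 353/336 ≈ 381 Hz.
Equivalently f₂ = f₀ · (v + v_e)/(v − v_e).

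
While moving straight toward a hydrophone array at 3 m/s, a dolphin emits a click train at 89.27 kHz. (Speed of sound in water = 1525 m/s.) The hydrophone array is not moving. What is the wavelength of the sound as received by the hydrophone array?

1.7 cm

With the source moving toward a stationary observer, f' = f · v/(v − v_s).
f' = 89.27 × 1525/(1525 − 3) ≈ 89.4 kHz.
λ' = v/f' = 1525/89446 ≈ 1.7 cm.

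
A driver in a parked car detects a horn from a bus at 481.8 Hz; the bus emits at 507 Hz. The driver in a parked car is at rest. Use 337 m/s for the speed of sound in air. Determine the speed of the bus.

17.6 m/s

f' < f, so the bus is receding.
f' = f · v/(v + v_s) ⇒ v_s = v · |1 − f/f'|.
v_s = 337 × |1 − 507/481.8| = 337 × 0.0523 ≈ 17.6 m/s.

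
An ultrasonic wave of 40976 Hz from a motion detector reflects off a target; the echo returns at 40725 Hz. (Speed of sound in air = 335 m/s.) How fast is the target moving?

Double Doppler shift off a moving reflector: f₂ = f₀ · (v + u)/(v − u) (u > 0 toward emitter).
Rearranging, u = v · (f₂ − f₀)/(f₂ + f₀) = 335 × -251/81701 ≈ -1.03 m/s.
So the target is moving at 1.03 m/s away from the emitter.

1.03 m/s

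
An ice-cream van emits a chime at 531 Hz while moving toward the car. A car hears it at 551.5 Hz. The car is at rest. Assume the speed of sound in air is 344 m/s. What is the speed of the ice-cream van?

12.8 m/s

f' = f · v/(v − v_s) ⇒ v_s = v · |1 − f/f'|.
v_s = 344 × |1 − 531/551.5| = 344 × 0.03717 ≈ 12.8 m/s.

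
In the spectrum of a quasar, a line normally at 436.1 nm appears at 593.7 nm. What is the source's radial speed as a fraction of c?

0.299c

λ'/λ₀ = 1.3614 > 1 (redshift), so the source is receding.
λ'/λ₀ = √((1 + β)/(1 − β)) for a receding source ⇒ β = (r² − 1)/(r² + 1) with r = λ'/λ₀.
β = (1.8534 − 1)/(1.8534 + 1) ≈ 0.299.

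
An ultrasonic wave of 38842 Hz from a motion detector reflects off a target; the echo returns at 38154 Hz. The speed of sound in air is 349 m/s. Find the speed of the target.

Double Doppler shift off a moving reflector: f₂ = f₀ · (v + u)/(v − u) (u > 0 toward emitter).
Rearranging, u = v · (f₂ − f₀)/(f₂ + f₀) = 349 × -688/76996 ≈ -3.1 m/s.
So the target is moving at 3.1 m/s away from the emitter.

3.1 m/s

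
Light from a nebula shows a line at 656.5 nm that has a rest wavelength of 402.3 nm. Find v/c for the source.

0.454c

λ'/λ₀ = 1.6319 > 1 (redshift), so the source is receding.
λ'/λ₀ = √((1 + β)/(1 − β)) for a receding source ⇒ β = (r² − 1)/(r² + 1) with r = λ'/λ₀.
β = (2.6630 − 1)/(2.6630 + 1) ≈ 0.454.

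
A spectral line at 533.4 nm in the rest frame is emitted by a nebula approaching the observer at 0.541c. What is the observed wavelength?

Relativistic Doppler for wavelength: λ' = λ₀ · √((1 − β)/(1 + β)).
λ' = 533.4 × √(0.4590/1.5410) = 533.4 × 0.54576 ≈ 291.1 nm.

291.1 nm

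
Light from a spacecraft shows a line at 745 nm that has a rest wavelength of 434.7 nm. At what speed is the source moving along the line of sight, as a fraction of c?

λ'/λ₀ = 1.7138 > 1 (redshift), so the source is receding.
λ'/λ₀ = √((1 + β)/(1 − β)) for a receding source ⇒ β = (r² − 1)/(r² + 1) with r = λ'/λ₀.
β = (2.9372 − 1)/(2.9372 + 1) ≈ 0.492.

0.492c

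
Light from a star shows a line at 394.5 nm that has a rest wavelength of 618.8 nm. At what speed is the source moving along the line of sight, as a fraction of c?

0.422

λ'/λ₀ = 0.6375 < 1 (blueshift), so the source is approaching.
λ'/λ₀ = √((1 − β)/(1 + β)) for an approaching source ⇒ β = (1 − r²)/(1 + r²) with r = λ'/λ₀.
β = (1 − 0.4064)/(1 + 0.4064) ≈ 0.422.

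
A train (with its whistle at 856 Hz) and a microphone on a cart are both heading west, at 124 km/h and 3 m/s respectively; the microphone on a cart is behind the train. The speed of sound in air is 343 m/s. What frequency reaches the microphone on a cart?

785 Hz

124 km/h = 34.44 m/s.
The microphone on a cart is behind, so the train is moving away from it while the microphone on a cart is moving toward the train.
With source receding and observer approaching, f' = f · (v + v_o)/(v + v_s).
f' = 856 × (343 + 3)/(343 + 34.44) = 856 × 346/377.44 ≈ 785 Hz.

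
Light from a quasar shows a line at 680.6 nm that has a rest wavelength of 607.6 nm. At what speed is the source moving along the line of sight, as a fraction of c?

λ'/λ₀ = 1.1201 > 1 (redshift), so the source is receding.
λ'/λ₀ = √((1 + β)/(1 − β)) for a receding source ⇒ β = (r² − 1)/(r² + 1) with r = λ'/λ₀.
β = (1.2547 − 1)/(1.2547 + 1) ≈ 0.113.

0.113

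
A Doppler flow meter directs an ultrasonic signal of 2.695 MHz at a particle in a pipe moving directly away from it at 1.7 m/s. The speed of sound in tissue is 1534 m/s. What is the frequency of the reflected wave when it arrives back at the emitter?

2.689 MHz

At the particle in a pipe (a moving observer), f₁ = f₀ · (v − u)/v = 2.695 × 1532.3/1534 ≈ 2.692 MHz.
On reflection it acts as a source moving away from the stationary detector: f₂ = f₁ · v/(v + u) = 2.692 × 1534/1535.7 ≈ 2.689 MHz.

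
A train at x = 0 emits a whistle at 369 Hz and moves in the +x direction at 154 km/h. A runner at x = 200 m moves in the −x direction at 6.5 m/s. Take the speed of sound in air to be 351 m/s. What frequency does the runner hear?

154 km/h = 42.78 m/s.
The observer lies on the +x side, so the source is heading toward the observer and the observer is heading toward the source.
With source approaching and observer approaching, f' = f · (v + v_o)/(v − v_s).
f' = 369 × (351 + 6.5)/(351 − 42.78) = 369 × 357.5/308.22 ≈ 428 Hz.

428 Hz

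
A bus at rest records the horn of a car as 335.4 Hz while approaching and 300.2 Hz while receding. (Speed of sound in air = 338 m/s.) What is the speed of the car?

f₁/f₂ = (v + v_s)/(v − v_s), so v_s = v · (f₁ − f₂)/(f₁ + f₂).
v_s = 338 × (335.4 − 300.2)/(335.4 + 300.2) = 338 × 35.2/635.6 ≈ 18.7 m/s.

18.7 m/s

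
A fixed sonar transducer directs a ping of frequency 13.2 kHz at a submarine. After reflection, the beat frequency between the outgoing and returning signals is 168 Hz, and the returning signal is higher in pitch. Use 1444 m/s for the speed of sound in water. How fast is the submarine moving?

Double Doppler shift off a moving reflector: f₂ = f₀ · (v + u)/(v − u) (u > 0 toward emitter).
Returning signal is higher, so f₂ = f₀ + Δf = 13200 + 168 = 13368 Hz.
Rearranging, u = v · (f₂ − f₀)/(f₂ + f₀) = 1444 × 168/26568 ≈ 9.1 m/s.
So the submarine is moving at 9.1 m/s toward the emitter.

9.1 m/s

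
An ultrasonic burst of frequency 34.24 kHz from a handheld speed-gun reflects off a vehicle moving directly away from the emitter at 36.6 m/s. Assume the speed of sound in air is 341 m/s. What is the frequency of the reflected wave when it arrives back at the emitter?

27.6 kHz

The vehicle first receives the wave as a moving observer: f₁ = f₀ · (v − u)/v = 34.24 × (341 − 36.6)/341 ≈ 30.6 kHz.
On reflection it acts as a source moving away from the stationary detector: f₂ = f₁ · v/(v + u) = 30.6 × 341/377.6 ≈ 27.6 kHz.
Equivalently f₂ = f₀ · (v − u)/(v + u).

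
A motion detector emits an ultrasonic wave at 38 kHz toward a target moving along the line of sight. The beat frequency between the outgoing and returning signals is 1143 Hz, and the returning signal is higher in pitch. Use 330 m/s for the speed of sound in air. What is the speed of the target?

4.9 m/s

Double Doppler shift off a moving reflector: f₂ = f₀ · (v + u)/(v − u) (u > 0 toward emitter).
Returning signal is higher, so f₂ = f₀ + Δf = 38000 + 1143 = 39143 Hz.
Rearranging, u = v · (f₂ − f₀)/(f₂ + f₀) = 330 × 1143/77143 ≈ 4.9 m/s.
So the target is moving at 4.9 m/s toward the emitter.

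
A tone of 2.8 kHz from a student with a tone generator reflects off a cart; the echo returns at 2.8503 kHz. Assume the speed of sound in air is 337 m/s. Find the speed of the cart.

3.0 m/s

Double Doppler shift off a moving reflector: f₂ = f₀ · (v + u)/(v − u) (u > 0 toward emitter).
Rearranging, u = v · (f₂ − f₀)/(f₂ + f₀) = 337 × 0.0503/5.6503 ≈ 3.0 m/s.
So the cart is moving at 3.0 m/s toward the emitter.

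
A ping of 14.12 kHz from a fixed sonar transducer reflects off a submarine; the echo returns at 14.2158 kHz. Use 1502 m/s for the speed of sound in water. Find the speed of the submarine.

5.1 m/s

Double Doppler shift off a moving reflector: f₂ = f₀ · (v + u)/(v − u) (u > 0 toward emitter).
Rearranging, u = v · (f₂ − f₀)/(f₂ + f₀) = 1502 × 0.0958/28.3358 ≈ 5.1 m/s.
So the submarine is moving at 5.1 m/s toward the emitter.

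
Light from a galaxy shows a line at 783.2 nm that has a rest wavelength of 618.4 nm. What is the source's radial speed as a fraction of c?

λ'/λ₀ = 1.2665 > 1 (redshift), so the source is receding.
λ'/λ₀ = √((1 + β)/(1 − β)) for a receding source ⇒ β = (r² − 1)/(r² + 1) with r = λ'/λ₀.
β = (1.6040 − 1)/(1.6040 + 1) ≈ 0.232.

0.232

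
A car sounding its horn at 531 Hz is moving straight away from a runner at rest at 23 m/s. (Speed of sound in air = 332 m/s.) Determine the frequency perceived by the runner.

Moving source, stationary observer: f' = f · v/(v + v_s) since the source is receding.
f' = 531 × 332/(332 + 23) = 531 × 332/355 ≈ 497 Hz.

497 Hz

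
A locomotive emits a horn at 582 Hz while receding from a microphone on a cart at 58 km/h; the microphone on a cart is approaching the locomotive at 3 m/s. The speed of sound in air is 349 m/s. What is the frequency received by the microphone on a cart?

561 Hz

58 km/h = 16.11 m/s.
General Doppler shift: f' = f · (v + v_o)/(v + v_s).
f' = 582 × (349 + 3)/(349 + 16.11) = 582 × 352/365.11 ≈ 561 Hz.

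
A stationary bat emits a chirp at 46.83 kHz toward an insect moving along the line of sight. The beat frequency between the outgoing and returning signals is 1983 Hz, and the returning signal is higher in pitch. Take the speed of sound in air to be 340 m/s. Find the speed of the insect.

Double Doppler shift off a moving reflector: f₂ = f₀ · (v + u)/(v − u) (u > 0 toward emitter).
Returning signal is higher, so f₂ = f₀ + Δf = 46830 + 1983 = 48813 Hz.
Rearranging, u = v · (f₂ − f₀)/(f₂ + f₀) = 340 × 1983/95643 ≈ 7.0 m/s.
So the insect is moving at 7.0 m/s toward the emitter.

7.0 m/s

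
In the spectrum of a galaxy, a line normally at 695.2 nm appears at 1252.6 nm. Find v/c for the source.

0.529c

λ'/λ₀ = 1.8018 > 1 (redshift), so the source is receding.
λ'/λ₀ = √((1 + β)/(1 − β)) for a receding source ⇒ β = (r² − 1)/(r² + 1) with r = λ'/λ₀.
β = (3.2464 − 1)/(3.2464 + 1) ≈ 0.529.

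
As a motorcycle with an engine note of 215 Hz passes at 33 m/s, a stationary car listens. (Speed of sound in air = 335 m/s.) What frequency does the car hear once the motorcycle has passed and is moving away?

196 Hz

Receding: f₂ = f · v/(v + v_s) = 215 × 335/368 ≈ 196 Hz.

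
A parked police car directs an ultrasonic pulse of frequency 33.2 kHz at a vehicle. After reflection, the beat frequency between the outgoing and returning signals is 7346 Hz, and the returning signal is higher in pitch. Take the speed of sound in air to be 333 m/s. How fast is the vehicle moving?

33 m/s

Double Doppler shift off a moving reflector: f₂ = f₀ · (v + u)/(v − u) (u > 0 toward emitter).
Returning signal is higher, so f₂ = f₀ + Δf = 33200 + 7346 = 40546 Hz.
Rearranging, u = v · (f₂ − f₀)/(f₂ + f₀) = 333 × 7346/73746 ≈ 33 m/s.
So the vehicle is moving at 33 m/s toward the emitter.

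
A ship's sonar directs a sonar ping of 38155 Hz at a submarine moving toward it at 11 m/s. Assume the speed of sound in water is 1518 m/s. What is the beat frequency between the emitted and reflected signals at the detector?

The submarine first receives the wave as a moving observer: f₁ = f₀ · (v + u)/v = 38155 × (1518 + 11)/1518 ≈ 38431 Hz.
The reflection then acts as a moving source: f₂ = f₁ · v/(v − u) ≈ 38712 Hz.
Beat frequency: |f₂ − f₀| = 2u·f₀/(v − u) = 2 × 11 × 38155/1507 ≈ 557 Hz.

557 Hz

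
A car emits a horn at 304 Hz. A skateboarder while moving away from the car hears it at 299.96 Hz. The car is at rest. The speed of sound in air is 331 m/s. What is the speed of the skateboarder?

4.4 m/s

f' = f · (v − v_o)/v ⇒ v_o = v · |f'/f − 1|.
v_o = 331 × |299.96/304 − 1| = 331 × 0.01329 ≈ 4.4 m/s.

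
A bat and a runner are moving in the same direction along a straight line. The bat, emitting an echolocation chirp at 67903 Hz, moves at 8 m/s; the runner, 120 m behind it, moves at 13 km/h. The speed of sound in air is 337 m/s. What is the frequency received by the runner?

67039 Hz

13 km/h = 3.611 m/s.
The runner is behind, so the bat is moving away from it while the runner is moving toward the bat.
General Doppler shift: f' = f · (v + v_o)/(v + v_s).
f' = 67903 × (337 + 3.611)/(337 + 8) = 67903 × 340.61/345 ≈ 67039 Hz.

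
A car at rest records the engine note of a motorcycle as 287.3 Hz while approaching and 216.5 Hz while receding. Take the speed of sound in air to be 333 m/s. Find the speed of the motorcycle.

f₁/f₂ = (v + v_s)/(v − v_s), so v_s = v · (f₁ − f₂)/(f₁ + f₂).
v_s = 333 × (287.3 − 216.5)/(287.3 + 216.5) = 333 × 70.8/503.8 ≈ 47 m/s.

47 m/s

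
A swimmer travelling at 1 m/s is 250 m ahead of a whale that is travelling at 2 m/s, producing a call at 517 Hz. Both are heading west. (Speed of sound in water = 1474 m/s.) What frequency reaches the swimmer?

The swimmer is ahead, so the whale is moving toward it while the swimmer is moving away from the whale.
With source approaching and observer receding, f' = f · (v − v_o)/(v − v_s).
f' = 517 × (1474 − 1)/(1474 − 2) = 517 × 1473/1472 ≈ 517 Hz.

517 Hz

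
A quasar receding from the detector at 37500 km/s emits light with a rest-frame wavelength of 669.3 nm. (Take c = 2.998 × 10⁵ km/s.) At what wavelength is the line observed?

759.0 nm

β = v/c = 37500/299800 = 0.1251.
Relativistic Doppler for wavelength: λ' = λ₀ · √((1 + β)/(1 − β)).
λ' = 669.3 × √(1.1251/0.8749) = 669.3 × 1.13399 ≈ 759.0 nm.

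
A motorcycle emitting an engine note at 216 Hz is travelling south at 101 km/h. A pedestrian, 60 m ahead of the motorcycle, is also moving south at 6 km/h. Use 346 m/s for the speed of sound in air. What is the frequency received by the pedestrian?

101 km/h = 28.06 m/s; 6 km/h = 1.667 m/s.
The pedestrian is ahead, so the motorcycle is moving toward it while the pedestrian is moving away from the motorcycle.
General Doppler shift: f' = f · (v − v_o)/(v − v_s).
f' = 216 × (346 − 1.667)/(346 − 28.06) = 216 × 344.33/317.94 ≈ 234 Hz.

234 Hz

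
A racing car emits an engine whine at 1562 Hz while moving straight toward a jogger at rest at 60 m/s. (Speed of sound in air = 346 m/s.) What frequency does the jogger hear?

Only the source moves, toward the listener, so f' = f · v/(v − v_s).
f' = 1562 × 346/(346 − 60) = 1562 × 346/286 ≈ 1890 Hz.

1890 Hz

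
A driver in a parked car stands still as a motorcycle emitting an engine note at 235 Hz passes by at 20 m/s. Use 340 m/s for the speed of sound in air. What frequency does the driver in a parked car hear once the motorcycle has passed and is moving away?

222 Hz

Receding: f₂ = f · v/(v + v_s) = 235 × 340/360 ≈ 222 Hz.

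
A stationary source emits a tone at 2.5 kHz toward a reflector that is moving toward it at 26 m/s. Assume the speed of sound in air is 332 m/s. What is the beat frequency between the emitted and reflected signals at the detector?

425 Hz

The reflector first receives the wave as a moving observer: f₁ = f₀ · (v + u)/v = 2.5 × (332 + 26)/332 ≈ 2.696 kHz.
On reflection it acts as a source moving toward the stationary detector: f₂ = f₁ · v/(v − u) = 2.696 × 332/306 ≈ 2.925 kHz.
Beat frequency (with f₀ = 2500 Hz): |f₂ − f₀| = 2u·f₀/(v − u) = 2 × 26 × 2500/306 ≈ 425 Hz.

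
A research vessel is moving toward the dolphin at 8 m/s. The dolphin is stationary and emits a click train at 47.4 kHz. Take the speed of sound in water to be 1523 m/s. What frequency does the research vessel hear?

Only the observer moves, toward the source, so f' = f · (v + v_o)/v.
f' = 47.4 × (1523 + 8)/1523 = 47.4 × 1531/1523 ≈ 47.6 kHz.

47.6 kHz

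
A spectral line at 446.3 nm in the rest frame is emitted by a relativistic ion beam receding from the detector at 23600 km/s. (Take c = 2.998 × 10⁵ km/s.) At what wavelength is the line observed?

482.9 nm

β = v/c = 23600/299800 = 0.0787.
Relativistic Doppler for wavelength: λ' = λ₀ · √((1 + β)/(1 − β)).
λ' = 446.3 × √(1.0787/0.9213) = 446.3 × 1.08208 ≈ 482.9 nm.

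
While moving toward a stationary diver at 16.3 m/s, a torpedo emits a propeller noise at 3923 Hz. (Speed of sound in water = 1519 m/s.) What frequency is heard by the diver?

3966 Hz

With the source moving toward a stationary observer, f' = f · v/(v − v_s).
f' = 3923 × 1519/(1519 − 16.3) = 3923 × 1519/1503 ≈ 3966 Hz.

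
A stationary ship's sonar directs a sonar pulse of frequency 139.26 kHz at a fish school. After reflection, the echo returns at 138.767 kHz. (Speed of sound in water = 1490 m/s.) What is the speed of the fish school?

2.64 m/s

Double Doppler shift off a moving reflector: f₂ = f₀ · (v + u)/(v − u) (u > 0 toward emitter).
Rearranging, u = v · (f₂ − f₀)/(f₂ + f₀) = 1490 × -0.493/278.027 ≈ -2.64 m/s.
So the fish school is moving at 2.64 m/s away from the emitter.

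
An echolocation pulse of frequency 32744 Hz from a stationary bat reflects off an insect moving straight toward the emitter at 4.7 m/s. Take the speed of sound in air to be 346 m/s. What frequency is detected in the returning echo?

At the insect (a moving observer), f₁ = f₀ · (v + u)/v = 32744 × 350.7/346 ≈ 33189 Hz.
On reflection it acts as a source moving toward the stationary detector: f₂ = f₁ · v/(v − u) = 33189 × 346/341.3 ≈ 33646 Hz.
Equivalently f₂ = f₀ · (v + u)/(v − u).

33646 Hz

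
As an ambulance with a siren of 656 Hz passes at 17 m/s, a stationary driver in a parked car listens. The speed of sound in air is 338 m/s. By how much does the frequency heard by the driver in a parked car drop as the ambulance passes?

66.2 Hz

Approaching: f₁ = f · v/(v − v_s) = 656 × 338/321 ≈ 690.7 Hz.
Receding: f₂ = f · v/(v + v_s) = 656 × 338/355 ≈ 624.6 Hz.
Drop: f₁ − f₂ = 2f·v·v_s/(v² − v_s²) = 2 × 656 × 338 × 17/(338² − 17²) ≈ 66.2 Hz.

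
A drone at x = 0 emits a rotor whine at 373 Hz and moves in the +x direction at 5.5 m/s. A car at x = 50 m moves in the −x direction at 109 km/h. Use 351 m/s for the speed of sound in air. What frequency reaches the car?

109 km/h = 30.28 m/s.
The observer lies on the +x side, so the source is heading toward the observer and the observer is heading toward the source.
With source approaching and observer approaching, f' = f · (v + v_o)/(v − v_s).
f' = 373 × (351 + 30.28)/(351 − 5.5) = 373 × 381.28/345.5 ≈ 412 Hz.

412 Hz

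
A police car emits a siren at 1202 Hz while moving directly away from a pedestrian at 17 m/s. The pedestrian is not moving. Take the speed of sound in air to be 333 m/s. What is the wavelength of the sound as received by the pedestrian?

29.1 cm

Moving source, stationary observer: f' = f · v/(v + v_s) since the source is receding.
f' = 1202 × 333/(333 + 17) ≈ 1144 Hz.
λ' = v/f' = 333/1143.62 ≈ 29.1 cm.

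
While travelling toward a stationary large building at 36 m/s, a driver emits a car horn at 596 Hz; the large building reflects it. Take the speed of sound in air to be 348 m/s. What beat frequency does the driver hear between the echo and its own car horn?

138 Hz

The large building receives the sound from a moving source: f₁ = f₀ · v/(v − v_e) = 596 × 348/312 ≈ 664.8 Hz.
On the return leg the driver is a moving observer: f₂ = f₁ · (v + v_e)/v = 664.8 × 384/348 ≈ 733.5 Hz.
Beat against the emitted tone: |f₂ − f₀| = 2v_e·f₀/(v − v_e) = 2 × 36 × 596/312 ≈ 138 Hz.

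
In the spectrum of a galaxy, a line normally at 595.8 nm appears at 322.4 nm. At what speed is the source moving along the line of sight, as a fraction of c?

λ'/λ₀ = 0.5411 < 1 (blueshift), so the source is approaching.
λ'/λ₀ = √((1 − β)/(1 + β)) for an approaching source ⇒ β = (1 − r²)/(1 + r²) with r = λ'/λ₀.
β = (1 − 0.2928)/(1 + 0.2928) ≈ 0.547.

0.547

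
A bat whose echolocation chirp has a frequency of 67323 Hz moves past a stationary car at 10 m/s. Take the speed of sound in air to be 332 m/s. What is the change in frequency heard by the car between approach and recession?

Approaching: f₁ = f · v/(v − v_s) = 67323 × 332/322 ≈ 69414 Hz.
Receding: f₂ = f · v/(v + v_s) = 67323 × 332/342 ≈ 65354 Hz.
Drop: f₁ − f₂ = 2f·v·v_s/(v² − v_s²) = 2 × 67323 × 332 × 10/(332² − 10²) ≈ 4059 Hz.

4059 Hz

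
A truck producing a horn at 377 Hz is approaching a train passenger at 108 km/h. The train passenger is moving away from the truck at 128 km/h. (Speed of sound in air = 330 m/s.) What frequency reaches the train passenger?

108 km/h = 30 m/s; 128 km/h = 35.56 m/s.
Both move, so f' = f · (v − v_o)/(v − v_s).
f' = 377 × (330 − 35.56)/(330 − 30) = 377 × 294.44/300 ≈ 370 Hz.

370 Hz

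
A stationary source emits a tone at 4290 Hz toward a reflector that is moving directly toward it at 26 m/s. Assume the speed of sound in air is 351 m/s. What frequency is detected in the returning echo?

At the reflector (a moving observer), f₁ = f₀ · (v + u)/v = 4290 × 377/351 ≈ 4608 Hz.
The reflection then acts as a moving source: f₂ = f₁ · v/(v − u) ≈ 4976 Hz.

4976 Hz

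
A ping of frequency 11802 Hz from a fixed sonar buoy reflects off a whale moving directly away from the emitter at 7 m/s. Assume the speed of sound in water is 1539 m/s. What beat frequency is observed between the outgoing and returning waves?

At the whale (a moving observer), f₁ = f₀ · (v − u)/v = 11802 × 1532/1539 ≈ 11748.3 Hz.
On reflection it acts as a source moving away from the stationary detector: f₂ = f₁ · v/(v + u) = 11748.3 × 1539/1546 ≈ 11695.1 Hz.
Equivalently f₂ = f₀ · (v − u)/(v + u).
Beat frequency: |f₂ − f₀| = 2u·f₀/(v + u) = 2 × 7 × 11802/1546 ≈ 107 Hz.

107 Hz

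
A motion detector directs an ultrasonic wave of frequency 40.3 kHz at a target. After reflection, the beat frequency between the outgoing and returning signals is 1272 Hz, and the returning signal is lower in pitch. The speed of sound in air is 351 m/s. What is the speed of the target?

Double Doppler shift off a moving reflector: f₂ = f₀ · (v + u)/(v − u) (u > 0 toward emitter).
Returning signal is lower, so f₂ = f₀ − Δf = 40300 − 1272 = 39028 Hz.
Rearranging, u = v · (f₂ − f₀)/(f₂ + f₀) = 351 × -1272/79328 ≈ -5.6 m/s.
So the target is moving at 5.6 m/s away from the emitter.

5.6 m/s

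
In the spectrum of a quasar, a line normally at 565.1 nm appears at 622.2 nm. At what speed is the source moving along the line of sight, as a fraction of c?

λ'/λ₀ = 1.1010 > 1 (redshift), so the source is receding.
λ'/λ₀ = √((1 + β)/(1 − β)) for a receding source ⇒ β = (r² − 1)/(r² + 1) with r = λ'/λ₀.
β = (1.2123 − 1)/(1.2123 + 1) ≈ 0.096.

0.096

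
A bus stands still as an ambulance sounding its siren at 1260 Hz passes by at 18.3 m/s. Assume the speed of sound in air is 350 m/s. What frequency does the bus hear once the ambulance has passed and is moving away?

Receding: f₂ = f · v/(v + v_s) = 1260 × 350/368.3 ≈ 1197 Hz.

1197 Hz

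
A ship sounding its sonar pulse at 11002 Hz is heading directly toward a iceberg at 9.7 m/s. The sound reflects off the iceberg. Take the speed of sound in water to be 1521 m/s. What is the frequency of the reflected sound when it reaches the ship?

11143 Hz

The iceberg receives the sound from a moving source: f₁ = f₀ · v/(v − v_e) = 11002 × 1521/1511.3 ≈ 11073 Hz.
On the return leg the ship is a moving observer: f₂ = f₁ · (v + v_e)/v = 11073 × 1530.7/1521 ≈ 11143 Hz.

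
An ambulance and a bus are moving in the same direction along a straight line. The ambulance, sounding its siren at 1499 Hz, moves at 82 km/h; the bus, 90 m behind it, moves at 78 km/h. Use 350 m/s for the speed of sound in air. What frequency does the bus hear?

1495 Hz

82 km/h = 22.78 m/s; 78 km/h = 21.67 m/s.
The bus is behind, so the ambulance is moving away from it while the bus is moving toward the ambulance.
Both move, so f' = f · (v + v_o)/(v + v_s).
f' = 1499 × (350 + 21.67)/(350 + 22.78) = 1499 × 371.67/372.78 ≈ 1495 Hz.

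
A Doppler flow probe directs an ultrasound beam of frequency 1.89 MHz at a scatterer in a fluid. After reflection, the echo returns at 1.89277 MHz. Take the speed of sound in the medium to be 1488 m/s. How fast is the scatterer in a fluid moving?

1.09 m/s

Double Doppler shift off a moving reflector: f₂ = f₀ · (v + u)/(v − u) (u > 0 toward emitter).
Rearranging, u = v · (f₂ − f₀)/(f₂ + f₀) = 1488 × 0.00277/3.78277 ≈ 1.09 m/s.
So the scatterer in a fluid is moving at 1.09 m/s toward the emitter.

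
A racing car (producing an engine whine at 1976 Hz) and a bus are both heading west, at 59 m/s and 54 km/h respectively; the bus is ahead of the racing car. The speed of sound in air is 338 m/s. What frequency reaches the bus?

2288 Hz

54 km/h = 15 m/s.
The bus is ahead, so the racing car is moving toward it while the bus is moving away from the racing car.
Both move, so f' = f · (v − v_o)/(v − v_s).
f' = 1976 × (338 − 15)/(338 − 59) = 1976 × 323/279 ≈ 2288 Hz.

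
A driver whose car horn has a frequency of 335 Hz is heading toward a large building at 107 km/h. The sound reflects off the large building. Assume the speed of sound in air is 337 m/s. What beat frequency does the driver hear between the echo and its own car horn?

107 km/h = 29.72 m/s.
The large building receives the sound from a moving source: f₁ = f₀ · v/(v − v_e) = 335 × 337/307.28 ≈ 367.4 Hz.
On the return leg the driver is a moving observer: f₂ = f₁ · (v + v_e)/v = 367.4 × 366.72/337 ≈ 399.8 Hz.
Beat against the emitted tone: |f₂ − f₀| = 2v_e·f₀/(v − v_e) = 2 × 29.72 × 335/307.28 ≈ 65 Hz.

65 Hz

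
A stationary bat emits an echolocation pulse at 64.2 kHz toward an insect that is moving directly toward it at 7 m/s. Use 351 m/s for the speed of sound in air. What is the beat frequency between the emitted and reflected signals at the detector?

At the insect (a moving observer), f₁ = f₀ · (v + u)/v = 64.2 × 358/351 ≈ 65.48 kHz.
On reflection it acts as a source moving toward the stationary detector: f₂ = f₁ · v/(v − u) = 65.48 × 351/344 ≈ 66.81 kHz.
Equivalently f₂ = f₀ · (v + u)/(v − u).
Beat frequency (with f₀ = 64200 Hz): |f₂ − f₀| = 2u·f₀/(v − u) = 2 × 7 × 64200/344 ≈ 2613 Hz.

2613 Hz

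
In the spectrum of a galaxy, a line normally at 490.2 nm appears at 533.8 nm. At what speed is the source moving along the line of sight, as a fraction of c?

0.085

λ'/λ₀ = 1.0889 > 1 (redshift), so the source is receding.
λ'/λ₀ = √((1 + β)/(1 − β)) for a receding source ⇒ β = (r² − 1)/(r² + 1) with r = λ'/λ₀.
β = (1.1858 − 1)/(1.1858 + 1) ≈ 0.085.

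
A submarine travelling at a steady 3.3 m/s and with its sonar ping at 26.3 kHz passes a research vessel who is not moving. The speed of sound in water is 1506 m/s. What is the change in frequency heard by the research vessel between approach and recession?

Approaching: f₁ = f · v/(v − v_s) = 26.3 × 1506/1502.7 ≈ 26.358 kHz.
Receding: f₂ = f · v/(v + v_s) = 26.3 × 1506/1509.3 ≈ 26.242 kHz.
Drop: f₁ − f₂ = 2f·v·v_s/(v² − v_s²) = 2 × 26.3 × 1506 × 3.3/(1506² − 3.3²) ≈ 0.115 kHz.

0.115 kHz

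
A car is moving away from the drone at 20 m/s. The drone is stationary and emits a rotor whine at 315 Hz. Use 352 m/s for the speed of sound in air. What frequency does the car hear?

Only the observer moves, away from the source, so f' = f · (v − v_o)/v.
f' = 315 × (352 − 20)/352 = 315 × 332/352 ≈ 297 Hz.

297 Hz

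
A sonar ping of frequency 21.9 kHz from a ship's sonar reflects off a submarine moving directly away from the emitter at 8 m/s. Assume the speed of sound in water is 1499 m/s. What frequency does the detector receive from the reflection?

21.7 kHz

The submarine first receives the wave as a moving observer: f₁ = f₀ · (v − u)/v = 21.9 × (1499 − 8)/1499 ≈ 21.8 kHz.
On reflection it acts as a source moving away from the stationary detector: f₂ = f₁ · v/(v + u) = 21.8 × 1499/1507 ≈ 21.7 kHz.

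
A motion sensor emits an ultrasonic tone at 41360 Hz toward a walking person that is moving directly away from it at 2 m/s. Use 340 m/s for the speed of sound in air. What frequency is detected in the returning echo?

40876 Hz

The walking person first receives the wave as a moving observer: f₁ = f₀ · (v − u)/v = 41360 × (340 − 2)/340 ≈ 41117 Hz.
The reflection then acts as a moving source: f₂ = f₁ · v/(v + u) ≈ 40876 Hz.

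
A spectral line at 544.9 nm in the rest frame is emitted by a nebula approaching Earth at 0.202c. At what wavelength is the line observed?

444.0 nm

Relativistic Doppler for wavelength: λ' = λ₀ · √((1 − β)/(1 + β)).
λ' = 544.9 × √(0.7980/1.2020) = 544.9 × 0.81480 ≈ 444.0 nm.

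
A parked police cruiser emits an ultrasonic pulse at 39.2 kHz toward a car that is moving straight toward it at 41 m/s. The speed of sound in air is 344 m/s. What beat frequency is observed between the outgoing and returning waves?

10609 Hz

The car first receives the wave as a moving observer: f₁ = f₀ · (v + u)/v = 39.2 × (344 + 41)/344 ≈ 43.87 kHz.
On reflection it acts as a source moving toward the stationary detector: f₂ = f₁ · v/(v − u) = 43.87 × 344/303 ≈ 49.81 kHz.
Beat frequency (with f₀ = 39200 Hz): |f₂ − f₀| = 2u·f₀/(v − u) = 2 × 41 × 39200/303 ≈ 10609 Hz.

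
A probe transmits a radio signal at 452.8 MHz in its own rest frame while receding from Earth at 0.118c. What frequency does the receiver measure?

Relativistic Doppler for frequency: f' = f₀ · √((1 − β)/(1 + β)).
f' = 452.8 × √(0.8820/1.1180) = 452.8 × 0.88821 ≈ 402.2 MHz.

402.2 MHz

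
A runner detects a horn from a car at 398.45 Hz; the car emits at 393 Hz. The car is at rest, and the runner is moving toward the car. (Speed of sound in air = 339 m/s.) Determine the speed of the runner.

f' = f · (v + v_o)/v ⇒ v_o = v · |f'/f − 1|.
v_o = 339 × |398.45/393 − 1| = 339 × 0.01387 ≈ 4.7 m/s.

4.7 m/s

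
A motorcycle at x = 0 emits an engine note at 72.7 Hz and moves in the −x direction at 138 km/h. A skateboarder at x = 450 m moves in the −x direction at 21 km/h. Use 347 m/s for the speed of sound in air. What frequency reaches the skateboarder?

67 Hz

138 km/h = 38.33 m/s; 21 km/h = 5.833 m/s.
The observer lies on the +x side, so the source is heading away from the observer and the observer is heading toward the source.
With source receding and observer approaching, f' = f · (v + v_o)/(v + v_s).
f' = 72.7 × (347 + 5.833)/(347 + 38.33) = 72.7 × 352.83/385.33 ≈ 67 Hz.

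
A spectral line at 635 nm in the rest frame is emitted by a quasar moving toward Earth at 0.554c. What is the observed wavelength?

Relativistic Doppler for wavelength: λ' = λ₀ · √((1 − β)/(1 + β)).
λ' = 635 × √(0.4460/1.5540) = 635 × 0.53573 ≈ 340.2 nm.

340.2 nm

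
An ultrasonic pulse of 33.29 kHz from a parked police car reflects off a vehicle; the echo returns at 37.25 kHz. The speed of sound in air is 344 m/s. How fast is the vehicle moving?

Double Doppler shift off a moving reflector: f₂ = f₀ · (v + u)/(v − u) (u > 0 toward emitter).
Rearranging, u = v · (f₂ − f₀)/(f₂ + f₀) = 344 × 3.96/70.54 ≈ 19.3 m/s.
So the vehicle is moving at 19.3 m/s toward the emitter.

19.3 m/s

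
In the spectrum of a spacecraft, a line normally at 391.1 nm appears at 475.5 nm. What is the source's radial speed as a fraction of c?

λ'/λ₀ = 1.2158 > 1 (redshift), so the source is receding.
λ'/λ₀ = √((1 + β)/(1 − β)) for a receding source ⇒ β = (r² − 1)/(r² + 1) with r = λ'/λ₀.
β = (1.4782 − 1)/(1.4782 + 1) ≈ 0.193.

0.193c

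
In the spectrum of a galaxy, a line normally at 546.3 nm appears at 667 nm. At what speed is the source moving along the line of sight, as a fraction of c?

0.197

λ'/λ₀ = 1.2209 > 1 (redshift), so the source is receding.
λ'/λ₀ = √((1 + β)/(1 − β)) for a receding source ⇒ β = (r² − 1)/(r² + 1) with r = λ'/λ₀.
β = (1.4907 − 1)/(1.4907 + 1) ≈ 0.197.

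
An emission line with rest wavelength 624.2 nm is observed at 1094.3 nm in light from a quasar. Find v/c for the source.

0.509

λ'/λ₀ = 1.7531 > 1 (redshift), so the source is receding.
λ'/λ₀ = √((1 + β)/(1 − β)) for a receding source ⇒ β = (r² − 1)/(r² + 1) with r = λ'/λ₀.
β = (3.0734 − 1)/(3.0734 + 1) ≈ 0.509.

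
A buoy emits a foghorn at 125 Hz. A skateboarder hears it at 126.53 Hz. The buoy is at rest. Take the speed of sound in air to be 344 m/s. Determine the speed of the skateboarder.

f' > f, so the skateboarder is approaching.
f' = f · (v + v_o)/v ⇒ v_o = v · |f'/f − 1|.
v_o = 344 × |126.53/125 − 1| = 344 × 0.01224 ≈ 4.2 m/s.

4.2 m/s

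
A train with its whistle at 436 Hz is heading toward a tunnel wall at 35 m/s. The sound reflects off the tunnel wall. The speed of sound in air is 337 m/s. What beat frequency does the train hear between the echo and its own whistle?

101 Hz

The tunnel wall receives the sound from a moving source: f₁ = f₀ · v/(v − v_e) = 436 × 337/302 ≈ 486.5 Hz.
On the return leg the train is a moving observer: f₂ = f₁ · (v + v_e)/v = 486.5 × 372/337 ≈ 537.1 Hz.
Beat against the emitted tone: |f₂ − f₀| = 2v_e·f₀/(v − v_e) = 2 × 35 × 436/302 ≈ 101 Hz.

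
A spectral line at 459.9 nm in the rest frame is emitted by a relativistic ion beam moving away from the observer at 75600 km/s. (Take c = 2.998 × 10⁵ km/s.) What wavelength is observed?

β = v/c = 75600/299800 = 0.2522.
Relativistic Doppler for wavelength: λ' = λ₀ · √((1 + β)/(1 − β)).
λ' = 459.9 × √(1.2522/0.7478) = 459.9 × 1.29399 ≈ 595.1 nm.

595.1 nm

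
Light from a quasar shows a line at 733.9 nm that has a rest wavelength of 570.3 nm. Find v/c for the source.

0.247c

λ'/λ₀ = 1.2869 > 1 (redshift), so the source is receding.
λ'/λ₀ = √((1 + β)/(1 − β)) for a receding source ⇒ β = (r² − 1)/(r² + 1) with r = λ'/λ₀.
β = (1.6560 − 1)/(1.6560 + 1) ≈ 0.247.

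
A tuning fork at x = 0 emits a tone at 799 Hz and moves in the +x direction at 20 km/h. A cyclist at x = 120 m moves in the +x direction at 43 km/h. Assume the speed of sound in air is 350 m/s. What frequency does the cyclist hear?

784 Hz

20 km/h = 5.556 m/s; 43 km/h = 11.94 m/s.
The observer lies on the +x side, so the source is heading toward the observer and the observer is heading away from the source.
General Doppler shift: f' = f · (v − v_o)/(v − v_s).
f' = 799 × (350 − 11.94)/(350 − 5.556) = 799 × 338.06/344.44 ≈ 784 Hz.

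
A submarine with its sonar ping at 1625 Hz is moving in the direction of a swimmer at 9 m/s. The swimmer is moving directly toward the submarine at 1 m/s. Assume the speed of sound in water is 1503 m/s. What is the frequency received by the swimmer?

1636 Hz

Both move, so f' = f · (v + v_o)/(v − v_s).
f' = 1625 × (1503 + 1)/(1503 − 9) = 1625 × 1504/1494 ≈ 1636 Hz.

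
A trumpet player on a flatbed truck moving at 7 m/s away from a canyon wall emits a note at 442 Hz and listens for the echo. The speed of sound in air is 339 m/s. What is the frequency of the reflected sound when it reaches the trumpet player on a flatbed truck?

The canyon wall receives the sound from a moving source: f₁ = f₀ · v/(v + v_e) = 442 × 339/346 ≈ 433 Hz.
On the return leg the trumpet player on a flatbed truck is a moving observer: f₂ = f₁ · (v − v_e)/v = 433 × 332/339 ≈ 424 Hz.
Equivalently f₂ = f₀ · (v − v_e)/(v + v_e).

424 Hz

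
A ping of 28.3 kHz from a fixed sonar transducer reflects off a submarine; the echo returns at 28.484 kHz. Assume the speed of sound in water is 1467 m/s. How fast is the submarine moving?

Double Doppler shift off a moving reflector: f₂ = f₀ · (v + u)/(v − u) (u > 0 toward emitter).
Rearranging, u = v · (f₂ − f₀)/(f₂ + f₀) = 1467 × 0.184/56.784 ≈ 4.8 m/s.
So the submarine is moving at 4.8 m/s toward the emitter.

4.8 m/s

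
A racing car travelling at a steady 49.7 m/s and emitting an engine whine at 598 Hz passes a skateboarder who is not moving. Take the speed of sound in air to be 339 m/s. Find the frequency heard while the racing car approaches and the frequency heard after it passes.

Approaching: f₁ = f · v/(v − v_s) = 598 × 339/289.3 ≈ 701 Hz.
Receding: f₂ = f · v/(v + v_s) = 598 × 339/388.7 ≈ 522 Hz.

701 Hz approaching; 522 Hz receding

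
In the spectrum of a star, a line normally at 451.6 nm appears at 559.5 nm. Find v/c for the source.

0.211

λ'/λ₀ = 1.2389 > 1 (redshift), so the source is receding.
λ'/λ₀ = √((1 + β)/(1 − β)) for a receding source ⇒ β = (r² − 1)/(r² + 1) with r = λ'/λ₀.
β = (1.5349 − 1)/(1.5349 + 1) ≈ 0.211.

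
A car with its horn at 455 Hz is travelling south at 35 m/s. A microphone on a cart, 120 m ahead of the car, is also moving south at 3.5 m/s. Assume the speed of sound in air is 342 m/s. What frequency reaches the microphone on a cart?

The microphone on a cart is ahead, so the car is moving toward it while the microphone on a cart is moving away from the car.
Both move, so f' = f · (v − v_o)/(v − v_s).
f' = 455 × (342 − 3.5)/(342 − 35) = 455 × 338.5/307 ≈ 502 Hz.

502 Hz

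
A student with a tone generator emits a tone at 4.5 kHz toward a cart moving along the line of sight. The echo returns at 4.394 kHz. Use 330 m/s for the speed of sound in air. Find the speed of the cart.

Double Doppler shift off a moving reflector: f₂ = f₀ · (v + u)/(v − u) (u > 0 toward emitter).
Rearranging, u = v · (f₂ − f₀)/(f₂ + f₀) = 330 × -0.106/8.894 ≈ -3.9 m/s.
So the cart is moving at 3.9 m/s away from the emitter.

3.9 m/s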